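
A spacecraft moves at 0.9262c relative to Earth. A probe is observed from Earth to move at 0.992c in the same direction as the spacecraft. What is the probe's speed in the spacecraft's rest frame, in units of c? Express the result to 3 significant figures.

0.810c

Transform to the spacecraft's frame: u' = (u − v)/(1 − uv/c²).
u' = (0.992 − 0.9262)/(1 − 0.992×0.9262) = 0.0658/0.0812096 = 0.81025.
Speed in the spacecraft's frame: 0.810c (in the same direction).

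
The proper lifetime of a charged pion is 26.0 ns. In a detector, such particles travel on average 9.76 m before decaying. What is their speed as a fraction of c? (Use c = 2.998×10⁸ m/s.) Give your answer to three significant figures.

Let x = d/(cτ) = 9.760 m / (2.998×10⁸ m/s × 2.600×10^-8 s) = 1.2521. Since d = βγcτ, x = βγ = β/√(1−β²).
Solving: β² = x²/(1+x²) = 1.56775/2.56775 = 0.610554, so β = 0.781.

0.781c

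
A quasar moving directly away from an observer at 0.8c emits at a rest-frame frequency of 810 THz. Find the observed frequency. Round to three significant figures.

270 THz

Relativistic Doppler (source moving away): f_obs = f_src · √((1−β)/(1+β)).
With β = 0.8: factor = √(0.2/1.8) = 0.33333.
f_obs = 810 × 0.33333 = 270 THz.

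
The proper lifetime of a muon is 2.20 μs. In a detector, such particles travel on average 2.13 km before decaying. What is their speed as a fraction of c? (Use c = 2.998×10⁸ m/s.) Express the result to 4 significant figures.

d = βγcτ ⇒ βγ = d/(cτ) = 2130 m / (659.56 m) = 3.2294.
β = (βγ)/√(1+(βγ)²) = 3.2294/√11.429 = 0.9553.

0.9553c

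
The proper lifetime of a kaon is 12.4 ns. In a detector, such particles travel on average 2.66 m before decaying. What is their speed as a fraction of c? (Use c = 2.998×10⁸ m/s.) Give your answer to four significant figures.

d = βγcτ ⇒ βγ = d/(cτ) = 2.660 m / (3.71752 m) = 0.71553.
β = (βγ)/√(1+(βγ)²) = 0.71553/√1.511983 = 0.5819.

0.5819c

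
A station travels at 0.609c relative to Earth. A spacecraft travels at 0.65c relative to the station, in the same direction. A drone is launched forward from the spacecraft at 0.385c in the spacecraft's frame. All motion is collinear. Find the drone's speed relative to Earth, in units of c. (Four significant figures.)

First combine the drone and spacecraft (S''→S'): u₁ = (0.385 + 0.65)/(1 + 0.385×0.65) = 1.035/1.25025 = 0.82783.
Then combine with the station (S'→S): u = (0.82783 + 0.609)/(1 + 0.82783×0.609) = 1.43683/1.50414847 = 0.95524.

0.9552c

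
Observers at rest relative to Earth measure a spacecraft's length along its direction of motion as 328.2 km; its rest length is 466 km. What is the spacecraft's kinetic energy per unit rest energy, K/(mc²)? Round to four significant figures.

0.4199

From L = L₀/γ: γ = 466/328.2 = 1.41987.
Since K = (γ−1)mc², K/(mc²) = 1.41987 − 1 = 0.4199.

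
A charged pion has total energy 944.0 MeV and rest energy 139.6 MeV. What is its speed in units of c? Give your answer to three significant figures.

0.989c

γ = E/(mc²) = 944.0/139.6 = 6.7622.
β = √(1 − 1/γ²) = √(1 − 0.0218688) = √0.9781312 = 0.989.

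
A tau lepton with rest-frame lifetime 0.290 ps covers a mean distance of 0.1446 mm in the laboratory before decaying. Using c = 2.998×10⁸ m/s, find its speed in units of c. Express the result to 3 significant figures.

Lab distance = (lab lifetime)·v = γτ·βc, so βγ = d/(cτ) = 1.446×10^-4/(2.998×10⁸ × 2.900×10^-13) = 1.6632.
With βγ = 1.6632: γ² = 1 + (βγ)² = 3.76623, and β = (βγ)/γ = 1.6632/1.94068 = 0.857.

0.857c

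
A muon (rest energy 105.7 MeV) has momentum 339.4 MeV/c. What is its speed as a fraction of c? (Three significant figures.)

pc/(mc²) = 339.4/105.7 = 3.211 = βγ = β/√(1−β²).
So β² = x²/(1 + x²) with x = 3.211: x² = 10.3105, β² = 10.3105/11.3105 = 0.911587, β = 0.955.

0.955c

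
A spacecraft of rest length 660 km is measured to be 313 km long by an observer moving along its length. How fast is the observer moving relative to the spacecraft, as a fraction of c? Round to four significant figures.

Length contraction gives γ = L₀/L = 660/313 = 2.1086.
β = √(1 − 1/γ²) = √0.775089 = 0.8804.

0.8804c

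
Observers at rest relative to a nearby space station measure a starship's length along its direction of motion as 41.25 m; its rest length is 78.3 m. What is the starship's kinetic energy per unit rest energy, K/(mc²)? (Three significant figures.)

0.898

From L = L₀/γ: γ = 78.3/41.25 = 1.89818.
Since K = (γ−1)mc², K/(mc²) = 1.89818 − 1 = 0.898.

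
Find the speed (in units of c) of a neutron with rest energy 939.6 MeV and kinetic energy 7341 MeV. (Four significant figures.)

K = (γ−1)mc², so γ = 1 + 7341/939.6 = 8.8129.
Then v/c = √(1 − γ⁻²) = √(1 − 0.0128754) = √0.9871246 = 0.9935.

0.9935c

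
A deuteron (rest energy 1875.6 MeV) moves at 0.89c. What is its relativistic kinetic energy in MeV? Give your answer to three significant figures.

Lorentz factor: γ = (1 − 0.7921)^(−1/2) = 2.1932.
Kinetic energy: K = (γ − 1)mc² = (2.1932 − 1) × 1875.6 MeV = 1.1932 × 1875.6 = 2240 MeV.

2240 MeV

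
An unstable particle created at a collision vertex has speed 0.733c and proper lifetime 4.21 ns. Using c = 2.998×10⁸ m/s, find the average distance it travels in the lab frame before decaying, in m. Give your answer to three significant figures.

1.36 m

With β = 0.733, γ = 1/√(1 − 0.733²) = 1/√0.462711 = 1.4701.
Lab-frame lifetime: Δt = γτ = 1.4701 × 4.21 ns = 6.1891 ns.
Distance: d = vΔt = 0.733 × 2.998×10⁸ m/s × 6.1891×10^-9 s = 1.36 m.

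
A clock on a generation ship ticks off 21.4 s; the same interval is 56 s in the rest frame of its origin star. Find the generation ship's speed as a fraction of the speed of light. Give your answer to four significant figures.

γ = Δt/Δτ = 56/21.4 = 2.6168.
β = √(1 − 1/γ²) = √(1 − 0.146036) = √0.853964 = 0.9241.

0.9241c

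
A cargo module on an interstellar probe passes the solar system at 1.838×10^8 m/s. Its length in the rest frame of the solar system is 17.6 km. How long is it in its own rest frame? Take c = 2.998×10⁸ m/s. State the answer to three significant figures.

β = v/c = (1.838×10^8 m/s)/(2.998×10⁸ m/s) = 0.613075.
With β = 0.613075, γ = 1/√(1 − 0.613075²) = 1/√0.624139 = 1.2658.
Proper length: L₀ = γ·L = 1.2658 × 17.6 = 22.3 km.

22.3 km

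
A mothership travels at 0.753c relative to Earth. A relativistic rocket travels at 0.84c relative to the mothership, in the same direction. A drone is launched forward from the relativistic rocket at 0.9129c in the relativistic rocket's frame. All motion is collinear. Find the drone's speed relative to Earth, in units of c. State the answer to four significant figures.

Compose velocities in two stages. Stage 1 (into S'): u₁ = (0.9129+0.84)/(1+0.9129×0.84) = 0.99211.
Stage 2 (into S): u = (0.99211+0.753)/(1+0.99211×0.753) = 0.99888, so the speed is 0.9989c.

0.9989c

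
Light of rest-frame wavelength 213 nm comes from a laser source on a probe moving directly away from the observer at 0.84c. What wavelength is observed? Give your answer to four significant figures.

Relativistic Doppler for wavelength: λ_obs = λ_src · √((1+β)/(1−β)).
With β = 0.84: factor = √(1.84/0.16) = 3.3912.
λ_obs = 213 × 3.3912 = 722.3 nm.

722.3 nm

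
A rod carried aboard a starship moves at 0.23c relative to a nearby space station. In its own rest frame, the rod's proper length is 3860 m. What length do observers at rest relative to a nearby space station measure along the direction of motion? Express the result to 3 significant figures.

With β = 0.23, γ = 1/√(1 − 0.23²) = 1/√0.9471 = 1.0275.
Length contraction: L = L₀/γ = 3860/1.0275 = 3760 m.

3760 m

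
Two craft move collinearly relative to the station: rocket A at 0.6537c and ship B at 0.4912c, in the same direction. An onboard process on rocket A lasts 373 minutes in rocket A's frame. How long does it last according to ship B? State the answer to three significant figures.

The velocity of rocket A relative to ship B is (0.6537 − 0.4912)c / (1 − 0.6537×0.4912) = 0.23936c; relative speed 0.23936c.
γ for this relative speed: γ = 1/√(1 − 0.0572932) = 1.0299.
Rocket A's interval is proper; time dilation gives Δt_B = γΔτ = 1.0299 × 373 minutes = 384 minutes.

384 minutes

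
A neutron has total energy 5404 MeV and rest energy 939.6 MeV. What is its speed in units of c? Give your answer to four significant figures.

0.9848c

Total energy E = γmc² gives γ = 5404/939.6 = 5.7514.
Hence β = √(1 − 1/γ²) = √(1 − 0.030231) = √0.969769 = 0.9848.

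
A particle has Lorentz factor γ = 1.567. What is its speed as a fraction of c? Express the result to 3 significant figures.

0.770c

β = √(1 − 1/γ²) = √(1 − 1/2.455489) = √0.592749 = 0.770.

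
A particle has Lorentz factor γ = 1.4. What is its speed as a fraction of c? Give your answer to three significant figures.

0.700c

β = √(1 − 1/γ²) = √(1 − 1/1.96) = √0.489796 = 0.700.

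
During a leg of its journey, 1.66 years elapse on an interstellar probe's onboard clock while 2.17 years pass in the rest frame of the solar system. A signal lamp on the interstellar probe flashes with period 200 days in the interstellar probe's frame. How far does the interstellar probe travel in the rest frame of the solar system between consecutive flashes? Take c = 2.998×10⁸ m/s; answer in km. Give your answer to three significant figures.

From Δt = γΔτ: γ = 2.17/1.66 = 1.30723.
β = √(1 − 1/γ²) = 0.64406. Lab-frame period = γτ = 1.30723×200 days = 261.45 days. Distance = βc × γτ = 0.64406 × 2.998×10⁸ m/s × 22589280 s = 4.3617×10^15 m = 4.36×10^12 km.

4.36×10^12 km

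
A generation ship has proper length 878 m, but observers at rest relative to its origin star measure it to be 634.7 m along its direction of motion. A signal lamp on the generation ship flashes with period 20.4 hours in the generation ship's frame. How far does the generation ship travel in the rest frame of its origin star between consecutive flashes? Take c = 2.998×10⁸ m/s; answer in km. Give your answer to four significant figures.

Length contraction gives γ = L₀/L = 878/634.7 = 1.38333.
β = √(1 − 1/γ²) = 0.69096. Lab-frame period = γτ = 1.38333×20.4 hours = 28.22 hours. Distance = βc × γτ = 0.69096 × 2.998×10⁸ m/s × 101592 s = 2.1045×10^13 m = 2.104×10^10 km.

2.104×10^10 km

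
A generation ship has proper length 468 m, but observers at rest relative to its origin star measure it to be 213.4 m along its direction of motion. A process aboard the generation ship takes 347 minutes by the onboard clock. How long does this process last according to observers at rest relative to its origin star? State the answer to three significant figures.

Length contraction gives γ = L₀/L = 468/213.4 = 2.19306.
Δt = γΔτ = 2.19306 × 347 = 761 minutes.

761 minutes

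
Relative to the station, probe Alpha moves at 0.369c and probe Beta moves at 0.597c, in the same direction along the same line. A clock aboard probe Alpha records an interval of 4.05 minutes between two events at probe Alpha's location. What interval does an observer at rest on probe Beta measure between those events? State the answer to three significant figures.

Speed of probe Alpha in probe Beta's frame: u = (v_A − v_B)/(1 − v_A v_B/c²) = (0.369 − 0.597)/(1 − 0.369×0.597) = −0.228/0.779707 = −0.29242; |u| = 0.29242c.
At |u| = 0.29242c, γ = (1 − 0.0855095)^(−1/2) = 1.0457.
Probe Alpha's interval is proper; time dilation gives Δt_B = γΔτ = 1.0457 × 4.05 minutes = 4.24 minutes.

4.24 minutes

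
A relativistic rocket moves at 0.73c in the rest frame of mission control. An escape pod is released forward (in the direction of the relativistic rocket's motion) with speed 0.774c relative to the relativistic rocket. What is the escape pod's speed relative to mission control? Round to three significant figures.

Relativistic velocity addition: u = (u' + v)/(1 + u'v/c²), with u' = 0.774c and v = 0.73c.
Numerator: 0.774 + 0.73 = 1.504. Denominator: 1 + (0.774)(0.73) = 1.56502.
u = 1.504/1.56502 = 0.96101, so the speed is 0.961c.

0.961c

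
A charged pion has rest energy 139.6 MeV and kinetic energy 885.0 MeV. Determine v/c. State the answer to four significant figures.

0.9907

γ = 1 + K/(mc²) = 1 + 885.0/139.6 = 7.3395.
β = √(1 − 1/γ²) = √(1 − 0.0185638) = √0.9814362 = 0.9907.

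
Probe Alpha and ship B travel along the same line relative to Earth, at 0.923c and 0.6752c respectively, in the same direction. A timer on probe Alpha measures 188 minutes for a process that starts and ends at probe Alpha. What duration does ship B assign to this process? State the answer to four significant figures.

Transform probe Alpha's velocity into ship B's frame: (0.923 − 0.6752)/(1 − 0.923·0.6752) = 0.2478/0.3767904, so the relative speed is 0.65766c.
At |u| = 0.65766c, γ = (1 − 0.432517)^(−1/2) = 1.3275.
Probe Alpha's interval is proper; time dilation gives Δt_B = γΔτ = 1.3275 × 188 minutes = 249.6 minutes.

249.6 minutes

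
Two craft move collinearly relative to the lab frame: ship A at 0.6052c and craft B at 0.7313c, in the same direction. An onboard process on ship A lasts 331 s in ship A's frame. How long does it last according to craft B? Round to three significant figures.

340 s

The velocity of ship A relative to craft B is (0.6052 − 0.7313)c / (1 − 0.6052×0.7313) = −0.22622c; relative speed 0.22622c.
γ for this relative speed: γ = 1/√(1 − 0.0511755) = 1.0266.
Ship A's interval is proper; time dilation gives Δt_B = γΔτ = 1.0266 × 331 s = 340 s.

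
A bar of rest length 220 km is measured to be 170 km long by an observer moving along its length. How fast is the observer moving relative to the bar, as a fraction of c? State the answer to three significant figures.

0.635c

Length contraction gives γ = L₀/L = 220/170 = 1.2941.
β = √(1 − 1/γ²) = √0.402876 = 0.635.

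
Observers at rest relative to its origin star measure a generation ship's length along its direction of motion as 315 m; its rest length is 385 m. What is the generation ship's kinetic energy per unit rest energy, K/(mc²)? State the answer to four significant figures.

0.2222

From L = L₀/γ: γ = 385/315 = 1.22222.
K/(mc²) = γ − 1 = 1.22222 − 1 = 0.2222.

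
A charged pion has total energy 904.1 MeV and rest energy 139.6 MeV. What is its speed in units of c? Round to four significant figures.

0.9880c

Total energy E = γmc² gives γ = 904.1/139.6 = 6.4764.
Hence β = √(1 − 1/γ²) = √(1 − 0.0238415) = √0.9761585 = 0.9880.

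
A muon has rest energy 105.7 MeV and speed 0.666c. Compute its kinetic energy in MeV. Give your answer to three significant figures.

Lorentz factor: γ = (1 − 0.443556)^(−1/2) = 1.34057.
Kinetic energy: K = (γ − 1)mc² = (1.34057 − 1) × 105.7 MeV = 0.34057 × 105.7 = 36.0 MeV.

36.0 MeV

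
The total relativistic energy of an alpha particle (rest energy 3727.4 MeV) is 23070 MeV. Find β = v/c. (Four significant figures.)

Total energy E = γmc² gives γ = 23070/3727.4 = 6.1893.
Hence β = √(1 − 1/γ²) = √(1 − 0.0261046) = √0.9738954 = 0.9869.

0.9869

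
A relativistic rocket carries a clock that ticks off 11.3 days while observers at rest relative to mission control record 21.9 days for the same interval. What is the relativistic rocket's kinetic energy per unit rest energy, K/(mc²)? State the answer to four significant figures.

0.9381

γ = Δt/Δτ = 21.9/11.3 = 1.93805.
K/(mc²) = γ − 1 = 1.93805 − 1 = 0.9381.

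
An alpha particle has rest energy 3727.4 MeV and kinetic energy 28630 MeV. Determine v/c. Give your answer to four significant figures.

0.9933

K = (γ−1)mc², so γ = 1 + 28630/3727.4 = 8.681.
Then v/c = √(1 − γ⁻²) = √(1 − 0.0132697) = √0.9867303 = 0.9933.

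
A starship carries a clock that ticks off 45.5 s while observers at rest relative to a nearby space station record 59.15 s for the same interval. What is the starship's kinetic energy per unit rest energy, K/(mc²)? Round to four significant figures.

0.3000

From Δt = γΔτ: γ = 59.15/45.5 = 1.3.
Since K = (γ−1)mc², K/(mc²) = 1.3 − 1 = 0.3000.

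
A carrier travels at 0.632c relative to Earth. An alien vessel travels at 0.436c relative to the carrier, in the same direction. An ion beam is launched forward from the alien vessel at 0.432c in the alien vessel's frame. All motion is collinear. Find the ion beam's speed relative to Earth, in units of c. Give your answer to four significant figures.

0.9321c

Apply u = (u'+v)/(1+u'v) twice. Ion beam in the carrier frame: (0.432+0.436)/(1+0.432·0.436) = 0.868/1.188352 = 0.73042c.
That velocity, transformed to the rest frame of Earth: (0.73042+0.632)/(1+0.73042·0.632) = 1.36242/1.46162544 = 0.93213c.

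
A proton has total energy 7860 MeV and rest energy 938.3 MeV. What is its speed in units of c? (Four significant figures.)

γ = E/(mc²) = 7860/938.3 = 8.3769.
β = √(1 − 1/γ²) = √(1 − 0.0142506) = √0.9857494 = 0.9928.

0.9928c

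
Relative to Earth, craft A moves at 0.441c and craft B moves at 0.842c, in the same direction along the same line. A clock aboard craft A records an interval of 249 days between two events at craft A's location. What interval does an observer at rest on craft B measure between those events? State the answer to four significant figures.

323.3 days

The velocity of craft A relative to craft B is (0.441 − 0.842)c / (1 − 0.441×0.842) = −0.63785c; relative speed 0.63785c.
At |u| = 0.63785c, γ = (1 − 0.406853)^(−1/2) = 1.2984.
The clock on craft A records proper time, so craft B measures Δt = γΔτ = 1.2984 × 249 = 323.3 days.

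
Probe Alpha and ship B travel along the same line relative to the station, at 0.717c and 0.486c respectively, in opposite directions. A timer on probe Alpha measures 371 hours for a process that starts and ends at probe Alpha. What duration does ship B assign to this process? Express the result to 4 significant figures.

821.2 hours

Speed of probe Alpha in ship B's frame: u = (v_A + v_B)/(1 + v_A v_B/c²) = (0.717 + 0.486)/(1 + 0.717×0.486) = 1.203/1.348462 = 0.89213; |u| = 0.89213c.
At |u| = 0.89213c, γ = (1 − 0.795896)^(−1/2) = 2.2135.
The clock on probe Alpha records proper time, so ship B measures Δt = γΔτ = 2.2135 × 371 = 821.2 hours.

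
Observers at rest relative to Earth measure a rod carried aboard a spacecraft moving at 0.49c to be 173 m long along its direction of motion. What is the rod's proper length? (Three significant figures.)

198 m

With β = 0.49, γ = 1/√(1 − 0.49²) = 1/√0.7599 = 1.1472.
Proper length: L₀ = γ·L = 1.1472 × 173 = 198 m.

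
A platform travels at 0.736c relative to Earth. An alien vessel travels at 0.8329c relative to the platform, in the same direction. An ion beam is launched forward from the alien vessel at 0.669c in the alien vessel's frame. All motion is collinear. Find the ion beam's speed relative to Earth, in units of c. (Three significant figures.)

0.995c

First combine the ion beam and alien vessel (S''→S'): u₁ = (0.669 + 0.8329)/(1 + 0.669×0.8329) = 1.5019/1.5572101 = 0.96448.
Then combine with the platform (S'→S): u = (0.96448 + 0.736)/(1 + 0.96448×0.736) = 1.70048/1.70985728 = 0.99452.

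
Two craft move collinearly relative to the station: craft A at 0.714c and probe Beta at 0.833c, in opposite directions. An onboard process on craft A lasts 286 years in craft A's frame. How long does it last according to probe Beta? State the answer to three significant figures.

1180 years

The velocity of craft A relative to probe Beta is (0.714 + 0.833)c / (1 + 0.714×0.833) = 0.97005c; relative speed 0.97005c.
At |u| = 0.97005c, γ = (1 − 0.940997)^(−1/2) = 4.1168.
Craft A's interval is proper; time dilation gives Δt_B = γΔτ = 4.1168 × 286 years = 1180 years.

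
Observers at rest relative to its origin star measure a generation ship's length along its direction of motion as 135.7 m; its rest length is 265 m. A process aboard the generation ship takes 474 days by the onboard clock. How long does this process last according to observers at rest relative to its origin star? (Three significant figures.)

γ = L₀/L = 265/135.7 = 1.95284.
The same γ dilates the second interval: 1.95284 × 474 days = 926 days.

926 days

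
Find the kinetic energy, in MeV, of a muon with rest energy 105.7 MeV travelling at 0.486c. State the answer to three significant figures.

15.2 MeV

Lorentz factor: γ = (1 − 0.236196)^(−1/2) = 1.14422.
Kinetic energy: K = (γ − 1)mc² = (1.14422 − 1) × 105.7 MeV = 0.14422 × 105.7 = 15.2 MeV.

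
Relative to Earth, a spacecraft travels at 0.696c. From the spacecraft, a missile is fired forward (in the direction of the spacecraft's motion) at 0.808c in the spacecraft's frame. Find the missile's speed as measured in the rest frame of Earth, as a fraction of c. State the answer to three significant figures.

In units of c, u = (u' + v)/(1 + u'v) with u' = 0.808 and v = 0.696.
Numerator: 0.808 + 0.696 = 1.504. Denominator: 1 + (0.808)(0.696) = 1.562368.
u = 1.504/1.562368 = 0.96264, so the speed is 0.963c.

0.963c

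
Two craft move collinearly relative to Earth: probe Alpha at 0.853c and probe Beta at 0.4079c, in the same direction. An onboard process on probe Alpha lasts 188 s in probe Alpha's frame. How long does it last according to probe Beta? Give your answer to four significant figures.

257.3 s

Speed of probe Alpha in probe Beta's frame: u = (v_A − v_B)/(1 − v_A v_B/c²) = (0.853 − 0.4079)/(1 − 0.853×0.4079) = 0.4451/0.6520613 = 0.6826; |u| = 0.6826c.
At |u| = 0.6826c, γ = (1 − 0.465943)^(−1/2) = 1.3684.
Probe Alpha's interval is proper; time dilation gives Δt_B = γΔτ = 1.3684 × 188 s = 257.3 s.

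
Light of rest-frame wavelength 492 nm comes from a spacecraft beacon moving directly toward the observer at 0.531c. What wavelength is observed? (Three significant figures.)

Relativistic Doppler for wavelength: λ_obs = λ_src · √((1−β)/(1+β)).
With β = 0.531: factor = √(0.469/1.531) = 0.55348.
λ_obs = 492 × 0.55348 = 272 nm.

272 nm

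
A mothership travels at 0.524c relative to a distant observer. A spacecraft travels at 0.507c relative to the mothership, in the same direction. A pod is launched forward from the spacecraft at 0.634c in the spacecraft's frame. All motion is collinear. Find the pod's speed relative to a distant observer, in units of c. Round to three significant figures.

First combine the pod and spacecraft (S''→S'): u₁ = (0.634 + 0.507)/(1 + 0.634×0.507) = 1.141/1.321438 = 0.86345.
Then combine with the mothership (S'→S): u = (0.86345 + 0.524)/(1 + 0.86345×0.524) = 1.38745/1.4524478 = 0.95525.

0.955c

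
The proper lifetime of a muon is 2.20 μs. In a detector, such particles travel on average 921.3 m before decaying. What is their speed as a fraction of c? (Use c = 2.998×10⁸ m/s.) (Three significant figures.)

0.813c

Let x = d/(cτ) = 921.3 m / (2.998×10⁸ m/s × 2.200×10^-6 s) = 1.3968. Since d = βγcτ, x = βγ = β/√(1−β²).
Solving: β² = x²/(1+x²) = 1.95105/2.95105 = 0.661138, so β = 0.813.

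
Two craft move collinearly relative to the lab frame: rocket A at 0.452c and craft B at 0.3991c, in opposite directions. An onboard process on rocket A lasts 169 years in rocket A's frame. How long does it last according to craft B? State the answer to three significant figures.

Speed of rocket A in craft B's frame: u = (v_A + v_B)/(1 + v_A v_B/c²) = (0.452 + 0.3991)/(1 + 0.452×0.3991) = 0.8511/1.1803932 = 0.72103; |u| = 0.72103c.
γ for this relative speed: γ = 1/√(1 − 0.519884) = 1.4432.
Rocket A's interval is proper; time dilation gives Δt_B = γΔτ = 1.4432 × 169 years = 244 years.

244 years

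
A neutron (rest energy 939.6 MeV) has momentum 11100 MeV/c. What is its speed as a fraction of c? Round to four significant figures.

0.9964c

βγ = pc/(mc²) = 11100/939.6 = 11.814.
Since γ² = 1 + (βγ)² = 140.571, γ = √140.571 = 11.8563, and β = (βγ)/γ = 11.814/11.8563 = 0.9964.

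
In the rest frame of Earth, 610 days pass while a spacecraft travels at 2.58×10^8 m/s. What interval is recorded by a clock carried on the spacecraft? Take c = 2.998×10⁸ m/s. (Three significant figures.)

β = v/c = (2.58×10^8 m/s)/(2.998×10⁸ m/s) = 0.860574.
With β = 0.860574, γ = 1/√(1 − 0.860574²) = 1/√0.2594124 = 1.9634.
The spacecraft's clock runs slow as seen from Earth, so Δτ = Δt/γ = 610/1.9634 = 311 days.

311 days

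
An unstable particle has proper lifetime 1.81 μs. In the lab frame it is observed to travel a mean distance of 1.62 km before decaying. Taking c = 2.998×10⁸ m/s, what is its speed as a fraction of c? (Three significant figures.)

0.948c

Lab distance = (lab lifetime)·v = γτ·βc, so βγ = d/(cτ) = 1620/(2.998×10⁸ × 1.810×10^-6) = 2.9854.
With βγ = 2.9854: γ² = 1 + (βγ)² = 9.91261, and β = (βγ)/γ = 2.9854/3.14843 = 0.948.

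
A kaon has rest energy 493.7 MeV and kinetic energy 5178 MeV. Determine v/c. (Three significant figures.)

0.996

K = (γ−1)mc², so γ = 1 + 5178/493.7 = 11.488.
Then v/c = √(1 − γ⁻²) = √(1 − 0.00757724) = √0.99242276 = 0.996.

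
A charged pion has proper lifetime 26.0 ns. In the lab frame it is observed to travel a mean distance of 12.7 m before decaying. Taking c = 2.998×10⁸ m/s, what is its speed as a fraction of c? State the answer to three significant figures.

d = βγcτ ⇒ βγ = d/(cτ) = 12.70 m / (7.7948 m) = 1.6293.
β = (βγ)/√(1+(βγ)²) = 1.6293/√3.65462 = 0.852.

0.852c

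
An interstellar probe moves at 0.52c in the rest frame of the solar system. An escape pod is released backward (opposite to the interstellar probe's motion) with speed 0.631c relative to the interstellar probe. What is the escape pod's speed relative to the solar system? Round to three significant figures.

In units of c, u = (u' + v)/(1 + u'v) with u' = −0.631 and v = 0.52.
Numerator: −0.631 + 0.52 = −0.111. Denominator: 1 + (−0.631)(0.52) = 0.67188.
u = −0.111/0.67188 = −0.16521, so the speed is 0.165c.

0.165c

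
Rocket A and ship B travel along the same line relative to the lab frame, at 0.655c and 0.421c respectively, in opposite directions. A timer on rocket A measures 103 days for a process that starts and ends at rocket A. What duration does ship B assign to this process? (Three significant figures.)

The velocity of rocket A relative to ship B is (0.655 + 0.421)c / (1 + 0.655×0.421) = 0.84342c; relative speed 0.84342c.
γ for this relative speed: γ = 1/√(1 − 0.711357) = 1.8613.
Rocket A's interval is proper; time dilation gives Δt_B = γΔτ = 1.8613 × 103 days = 192 days.

192 days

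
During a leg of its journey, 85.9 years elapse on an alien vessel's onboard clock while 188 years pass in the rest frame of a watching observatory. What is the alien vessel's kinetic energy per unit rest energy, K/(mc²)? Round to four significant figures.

From Δt = γΔτ: γ = 188/85.9 = 2.18859.
K/(mc²) = γ − 1 = 2.18859 − 1 = 1.189.

1.189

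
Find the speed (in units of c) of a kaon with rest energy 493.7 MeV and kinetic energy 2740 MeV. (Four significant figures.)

0.9883c

γ = 1 + K/(mc²) = 1 + 2740/493.7 = 6.5499.
β = √(1 − 1/γ²) = √(1 − 0.0233094) = √0.9766906 = 0.9883.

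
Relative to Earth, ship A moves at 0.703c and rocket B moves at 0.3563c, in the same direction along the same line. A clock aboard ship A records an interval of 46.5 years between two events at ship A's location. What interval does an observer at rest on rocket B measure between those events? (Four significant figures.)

Speed of ship A in rocket B's frame: u = (v_A − v_B)/(1 − v_A v_B/c²) = (0.703 − 0.3563)/(1 − 0.703×0.3563) = 0.3467/0.7495211 = 0.46256; |u| = 0.46256c.
γ for this relative speed: γ = 1/√(1 − 0.213962) = 1.1279.
The clock on ship A records proper time, so rocket B measures Δt = γΔτ = 1.1279 × 46.5 = 52.45 years.

52.45 years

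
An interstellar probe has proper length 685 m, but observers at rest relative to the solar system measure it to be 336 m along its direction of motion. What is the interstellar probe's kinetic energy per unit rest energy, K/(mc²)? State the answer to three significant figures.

Length contraction gives γ = L₀/L = 685/336 = 2.03869.
K/(mc²) = γ − 1 = 2.03869 − 1 = 1.04.

1.04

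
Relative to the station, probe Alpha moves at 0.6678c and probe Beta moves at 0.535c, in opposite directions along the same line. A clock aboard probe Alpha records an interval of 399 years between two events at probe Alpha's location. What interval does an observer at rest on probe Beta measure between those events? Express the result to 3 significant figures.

The velocity of probe Alpha relative to probe Beta is (0.6678 + 0.535)c / (1 + 0.6678×0.535) = 0.88619c; relative speed 0.88619c.
γ for this relative speed: γ = 1/√(1 − 0.785333) = 2.1583.
The clock on probe Alpha records proper time, so probe Beta measures Δt = γΔτ = 2.1583 × 399 = 861 years.

861 years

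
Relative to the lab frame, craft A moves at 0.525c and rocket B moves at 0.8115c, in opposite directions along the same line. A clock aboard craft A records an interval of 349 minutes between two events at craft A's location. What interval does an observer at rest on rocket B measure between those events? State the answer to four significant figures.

1001 minutes

Speed of craft A in rocket B's frame: u = (v_A + v_B)/(1 + v_A v_B/c²) = (0.525 + 0.8115)/(1 + 0.525×0.8115) = 1.3365/1.4260375 = 0.93721; |u| = 0.93721c.
γ for this relative speed: γ = 1/√(1 − 0.878363) = 2.8673.
The clock on craft A records proper time, so rocket B measures Δt = γΔτ = 2.8673 × 349 = 1001 minutes.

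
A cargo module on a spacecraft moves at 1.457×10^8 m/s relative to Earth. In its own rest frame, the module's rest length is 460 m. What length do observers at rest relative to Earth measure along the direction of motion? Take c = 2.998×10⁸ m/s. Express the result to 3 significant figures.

402 m

β = v/c = (1.457×10^8 m/s)/(2.998×10⁸ m/s) = 0.485991.
With β = 0.485991, γ = 1/√(1 − 0.485991²) = 1/√0.7638127 = 1.1442.
Length contraction: L = L₀/γ = 460/1.1442 = 402 m.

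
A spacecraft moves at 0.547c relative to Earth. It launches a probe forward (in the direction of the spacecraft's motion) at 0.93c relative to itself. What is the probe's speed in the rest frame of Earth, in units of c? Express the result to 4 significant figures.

0.9790c

Relativistic velocity addition: u = (u' + v)/(1 + u'v/c²), with u' = 0.93c and v = 0.547c.
Numerator: 0.93 + 0.547 = 1.477. Denominator: 1 + (0.93)(0.547) = 1.50871.
u = 1.477/1.50871 = 0.97898, so the speed is 0.9790c.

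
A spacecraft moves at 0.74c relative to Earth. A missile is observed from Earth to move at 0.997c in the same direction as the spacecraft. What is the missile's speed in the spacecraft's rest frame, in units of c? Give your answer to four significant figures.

0.9801c

Transform to the spacecraft's frame: u' = (u − v)/(1 − uv/c²).
u' = (0.997 − 0.74)/(1 − 0.997×0.74) = 0.257/0.26222 = 0.98009.
Speed in the spacecraft's frame: 0.9801c (in the same direction).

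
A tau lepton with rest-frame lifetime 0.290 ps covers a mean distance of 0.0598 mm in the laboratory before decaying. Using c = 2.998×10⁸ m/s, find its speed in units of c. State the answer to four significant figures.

Let x = d/(cτ) = 5.980×10^-5 m / (2.998×10⁸ m/s × 2.900×10^-13 s) = 0.68781. Since d = βγcτ, x = βγ = β/√(1−β²).
Solving: β² = x²/(1+x²) = 0.473083/1.473083 = 0.321152, so β = 0.5667.

0.5667c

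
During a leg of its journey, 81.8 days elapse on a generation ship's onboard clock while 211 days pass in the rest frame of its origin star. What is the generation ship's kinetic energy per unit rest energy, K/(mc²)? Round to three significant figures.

The time-dilation ratio gives γ = 211/81.8 = 2.57946.
K/(mc²) = γ − 1 = 2.57946 − 1 = 1.58.

1.58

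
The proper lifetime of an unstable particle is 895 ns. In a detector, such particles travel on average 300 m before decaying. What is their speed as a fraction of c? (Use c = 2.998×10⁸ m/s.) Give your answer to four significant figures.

Lab distance = (lab lifetime)·v = γτ·βc, so βγ = d/(cτ) = 300.0/(2.998×10⁸ × 8.950×10^-7) = 1.1181.
With βγ = 1.1181: γ² = 1 + (βγ)² = 2.25015, and β = (βγ)/γ = 1.1181/1.50005 = 0.7454.

0.7454c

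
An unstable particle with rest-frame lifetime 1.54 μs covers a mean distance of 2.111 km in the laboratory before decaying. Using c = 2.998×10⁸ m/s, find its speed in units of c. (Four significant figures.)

0.9769c

d = βγcτ ⇒ βγ = d/(cτ) = 2111 m / (461.692 m) = 4.5723.
β = (βγ)/√(1+(βγ)²) = 4.5723/√21.9059 = 0.9769.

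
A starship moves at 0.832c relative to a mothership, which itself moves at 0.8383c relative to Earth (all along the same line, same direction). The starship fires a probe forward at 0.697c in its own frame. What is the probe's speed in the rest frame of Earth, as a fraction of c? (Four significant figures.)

0.9971c

Apply u = (u'+v)/(1+u'v) twice. Probe in the mothership frame: (0.697+0.832)/(1+0.697·0.832) = 1.529/1.579904 = 0.96778c.
That velocity, transformed to the rest frame of Earth: (0.96778+0.8383)/(1+0.96778·0.8383) = 1.80608/1.811289974 = 0.99712c.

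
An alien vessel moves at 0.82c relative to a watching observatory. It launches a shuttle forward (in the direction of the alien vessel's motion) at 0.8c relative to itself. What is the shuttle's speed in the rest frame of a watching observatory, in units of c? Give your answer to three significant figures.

In units of c, u = (u' + v)/(1 + u'v) with u' = 0.8 and v = 0.82.
Numerator: 0.8 + 0.82 = 1.62. Denominator: 1 + (0.8)(0.82) = 1.656.
u = 1.62/1.656 = 0.97826, so the speed is 0.978c.

0.978c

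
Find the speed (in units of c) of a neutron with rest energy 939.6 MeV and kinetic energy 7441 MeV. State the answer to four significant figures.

0.9937c

K = (γ−1)mc², so γ = 1 + 7441/939.6 = 8.9193.
Then v/c = √(1 − γ⁻²) = √(1 − 0.0125701) = √0.9874299 = 0.9937.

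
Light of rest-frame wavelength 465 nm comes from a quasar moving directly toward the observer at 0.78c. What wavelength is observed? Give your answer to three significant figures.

163 nm

Relativistic Doppler for wavelength: λ_obs = λ_src · √((1−β)/(1+β)).
With β = 0.78: factor = √(0.22/1.78) = 0.35156.
λ_obs = 465 × 0.35156 = 163 nm.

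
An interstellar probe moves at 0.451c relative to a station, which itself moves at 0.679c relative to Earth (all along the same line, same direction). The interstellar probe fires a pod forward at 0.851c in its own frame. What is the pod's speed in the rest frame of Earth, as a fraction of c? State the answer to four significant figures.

0.9884c

Compose velocities in two stages. Stage 1 (into S'): u₁ = (0.851+0.451)/(1+0.851×0.451) = 0.94089.
Stage 2 (into S): u = (0.94089+0.679)/(1+0.94089×0.679) = 0.98842, so the speed is 0.9884c.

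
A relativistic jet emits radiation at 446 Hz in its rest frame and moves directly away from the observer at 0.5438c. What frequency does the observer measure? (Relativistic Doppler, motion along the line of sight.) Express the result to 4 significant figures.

Relativistic Doppler (source moving away): f_obs = f_src · √((1−β)/(1+β)).
With β = 0.5438: factor = √(0.4562/1.5438) = 0.5436.
f_obs = 446 × 0.5436 = 242.4 Hz.

242.4 Hz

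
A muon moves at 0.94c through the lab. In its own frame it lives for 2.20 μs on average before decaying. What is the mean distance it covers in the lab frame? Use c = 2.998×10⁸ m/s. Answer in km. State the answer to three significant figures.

1.82 km

γ = 1/√(1 − β²) = 1/√(1 − 0.8836) = 1/√0.1164 = 1/0.341174 = 2.9311.
Lab-frame lifetime: Δt = γτ = 2.9311 × 2.20 μs = 6.4484 μs.
Distance: d = vΔt = 0.94 × 2.998×10⁸ m/s × 6.4484×10^-6 s = 1820 m = 1.82 km.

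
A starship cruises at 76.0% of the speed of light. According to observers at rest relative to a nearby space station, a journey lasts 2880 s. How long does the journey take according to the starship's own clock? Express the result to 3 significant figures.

Lorentz factor: γ = (1 − 0.5776)^(−1/2) = 1.5386.
The moving clock records proper time: Δτ = Δt/γ = 2880/1.5386 = 1870 s.

1870 s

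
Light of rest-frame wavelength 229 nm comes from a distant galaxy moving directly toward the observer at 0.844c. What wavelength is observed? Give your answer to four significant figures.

Relativistic Doppler for wavelength: λ_obs = λ_src · √((1−β)/(1+β)).
With β = 0.844: factor = √(0.156/1.844) = 0.29086.
λ_obs = 229 × 0.29086 = 66.61 nm.

66.61 nm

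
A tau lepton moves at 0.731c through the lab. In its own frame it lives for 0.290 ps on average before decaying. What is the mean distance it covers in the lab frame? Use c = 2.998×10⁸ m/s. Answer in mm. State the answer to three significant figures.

0.0931 mm

β² = 0.534361, so γ = 1/√0.465639 = 1.4655.
Lab-frame lifetime: Δt = γτ = 1.4655 × 0.290 ps = 0.42499 ps.
Distance: d = vΔt = 0.731 × 2.998×10⁸ m/s × 4.2499×10^-13 s = 9.31×10^-5 m = 0.0931 mm.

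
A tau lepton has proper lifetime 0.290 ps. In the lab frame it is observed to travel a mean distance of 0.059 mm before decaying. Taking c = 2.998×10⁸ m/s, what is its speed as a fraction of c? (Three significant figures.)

0.562c

d = βγcτ ⇒ βγ = d/(cτ) = 5.900×10^-5 m / (8.6942×10^-5 m) = 0.67861.
β = (βγ)/√(1+(βγ)²) = 0.67861/√1.460512 = 0.562.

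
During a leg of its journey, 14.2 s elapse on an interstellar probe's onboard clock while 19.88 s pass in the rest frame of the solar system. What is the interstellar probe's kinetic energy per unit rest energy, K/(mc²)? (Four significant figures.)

0.4000

γ = Δt/Δτ = 19.88/14.2 = 1.4.
Since K = (γ−1)mc², K/(mc²) = 1.4 − 1 = 0.4000.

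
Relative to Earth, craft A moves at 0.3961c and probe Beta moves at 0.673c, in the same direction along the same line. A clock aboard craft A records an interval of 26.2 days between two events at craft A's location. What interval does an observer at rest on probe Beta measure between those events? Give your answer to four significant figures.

28.29 days

The velocity of craft A relative to probe Beta is (0.3961 − 0.673)c / (1 − 0.3961×0.673) = −0.37754c; relative speed 0.37754c.
At |u| = 0.37754c, γ = (1 − 0.142536)^(−1/2) = 1.0799.
Craft A's interval is proper; time dilation gives Δt_B = γΔτ = 1.0799 × 26.2 days = 28.29 days.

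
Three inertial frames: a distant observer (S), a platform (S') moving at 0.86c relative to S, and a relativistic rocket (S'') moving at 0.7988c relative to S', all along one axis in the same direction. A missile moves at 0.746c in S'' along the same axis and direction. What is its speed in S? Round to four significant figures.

First combine the missile and relativistic rocket (S''→S'): u₁ = (0.746 + 0.7988)/(1 + 0.746×0.7988) = 1.5448/1.5959048 = 0.96798.
Then combine with the platform (S'→S): u = (0.96798 + 0.86)/(1 + 0.96798×0.86) = 1.82798/1.8324628 = 0.99755.

0.9976c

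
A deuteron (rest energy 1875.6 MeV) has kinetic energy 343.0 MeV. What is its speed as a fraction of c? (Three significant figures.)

0.534c

K = (γ−1)mc², so γ = 1 + 343.0/1875.6 = 1.1829.
Then v/c = √(1 − γ⁻²) = √(1 − 0.714667) = √0.285333 = 0.534.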